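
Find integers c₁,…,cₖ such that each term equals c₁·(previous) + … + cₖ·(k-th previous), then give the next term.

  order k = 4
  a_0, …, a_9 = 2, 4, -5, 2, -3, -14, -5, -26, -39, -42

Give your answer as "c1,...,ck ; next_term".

1,1,1,-2 ; -97

  a_4 = 1·2 + 1·-5 + 1·4 + -2·2 = -3
  a_5 = 1·-3 + 1·2 + 1·-5 + -2·4 = -14
  a_6 = 1·-14 + 1·-3 + 1·2 + -2·-5 = -5
  a_7 = 1·-5 + 1·-14 + 1·-3 + -2·2 = -26
  a_8 = 1·-26 + 1·-5 + 1·-14 + -2·-3 = -39
  a_9 = 1·-39 + 1·-26 + 1·-5 + -2·-14 = -42
  a_10 = 1·-42 + 1·-39 + 1·-26 + -2·-5 = -97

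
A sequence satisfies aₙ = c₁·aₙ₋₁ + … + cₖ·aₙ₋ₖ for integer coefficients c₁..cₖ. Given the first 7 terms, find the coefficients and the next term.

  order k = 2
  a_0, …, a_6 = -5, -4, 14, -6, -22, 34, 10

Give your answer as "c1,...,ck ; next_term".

  a_2 = -1·-4 + -2·-5 = 14
  a_3 = -1·14 + -2·-4 = -6
  a_4 = -1·-6 + -2·14 = -22
  a_5 = -1·-22 + -2·-6 = 34
  a_6 = -1·34 + -2·-22 = 10
  a_7 = -1·10 + -2·34 = -78

-1,-2 ; -78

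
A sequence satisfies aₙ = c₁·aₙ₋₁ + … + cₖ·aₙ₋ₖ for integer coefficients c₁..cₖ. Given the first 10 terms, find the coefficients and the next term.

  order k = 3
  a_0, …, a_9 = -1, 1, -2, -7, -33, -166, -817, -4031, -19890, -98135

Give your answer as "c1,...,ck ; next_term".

4,4,3 ; -484193

  a_3 = 4·-2 + 4·1 + 3·-1 = -7
  a_4 = 4·-7 + 4·-2 + 3·1 = -33
  a_5 = 4·-33 + 4·-7 + 3·-2 = -166
  a_6 = 4·-166 + 4·-33 + 3·-7 = -817
  a_7 = 4·-817 + 4·-166 + 3·-33 = -4031
  a_8 = 4·-4031 + 4·-817 + 3·-166 = -19890
  a_9 = 4·-19890 + 4·-4031 + 3·-817 = -98135
  a_10 = 4·-98135 + 4·-19890 + 3·-4031 = -484193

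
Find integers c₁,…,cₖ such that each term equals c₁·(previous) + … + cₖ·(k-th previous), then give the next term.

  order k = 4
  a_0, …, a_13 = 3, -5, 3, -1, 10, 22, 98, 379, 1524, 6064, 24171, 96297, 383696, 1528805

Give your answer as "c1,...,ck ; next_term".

  a_4 = 4·-1 + 0·3 + -1·-5 + 3·3 = 10
  a_5 = 4·10 + 0·-1 + -1·3 + 3·-5 = 22
  a_6 = 4·22 + 0·10 + -1·-1 + 3·3 = 98
  a_7 = 4·98 + 0·22 + -1·10 + 3·-1 = 379
  a_8 = 4·379 + 0·98 + -1·22 + 3·10 = 1524
  a_9 = 4·1524 + 0·379 + -1·98 + 3·22 = 6064
  a_10 = 4·6064 + 0·1524 + -1·379 + 3·98 = 24171
  a_11 = 4·24171 + 0·6064 + -1·1524 + 3·379 = 96297
  a_12 = 4·96297 + 0·24171 + -1·6064 + 3·1524 = 383696
  a_13 = 4·383696 + 0·96297 + -1·24171 + 3·6064 = 1528805
  a_14 = 4·1528805 + 0·383696 + -1·96297 + 3·24171 = 6091436

4,0,-1,3 ; 6091436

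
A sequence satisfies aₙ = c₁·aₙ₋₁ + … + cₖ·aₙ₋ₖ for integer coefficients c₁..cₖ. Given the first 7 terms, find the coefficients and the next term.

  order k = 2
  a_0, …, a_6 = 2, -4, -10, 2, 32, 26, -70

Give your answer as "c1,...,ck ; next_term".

1,-3 ; -148

  a_2 = 1·-4 + -3·2 = -10
  a_3 = 1·-10 + -3·-4 = 2
  a_4 = 1·2 + -3·-10 = 32
  a_5 = 1·32 + -3·2 = 26
  a_6 = 1·26 + -3·32 = -70
  a_7 = 1·-70 + -3·26 = -148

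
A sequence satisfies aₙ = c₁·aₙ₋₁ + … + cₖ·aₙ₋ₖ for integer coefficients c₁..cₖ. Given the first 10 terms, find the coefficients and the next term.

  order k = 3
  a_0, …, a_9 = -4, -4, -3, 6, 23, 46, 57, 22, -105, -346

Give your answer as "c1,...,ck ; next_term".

  a_3 = 2·-3 + -1·-4 + -2·-4 = 6
  a_4 = 2·6 + -1·-3 + -2·-4 = 23
  a_5 = 2·23 + -1·6 + -2·-3 = 46
  a_6 = 2·46 + -1·23 + -2·6 = 57
  a_7 = 2·57 + -1·46 + -2·23 = 22
  a_8 = 2·22 + -1·57 + -2·46 = -105
  a_9 = 2·-105 + -1·22 + -2·57 = -346
  a_10 = 2·-346 + -1·-105 + -2·22 = -631

2,-1,-2 ; -631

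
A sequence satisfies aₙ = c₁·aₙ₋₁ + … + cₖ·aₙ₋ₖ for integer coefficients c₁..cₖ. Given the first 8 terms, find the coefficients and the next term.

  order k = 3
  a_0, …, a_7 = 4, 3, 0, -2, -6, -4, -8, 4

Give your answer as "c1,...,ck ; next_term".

0,2,-2 ; -8

  a_3 = 0·0 + 2·3 + -2·4 = -2
  a_4 = 0·-2 + 2·0 + -2·3 = -6
  a_5 = 0·-6 + 2·-2 + -2·0 = -4
  a_6 = 0·-4 + 2·-6 + -2·-2 = -8
  a_7 = 0·-8 + 2·-4 + -2·-6 = 4
  a_8 = 0·4 + 2·-8 + -2·-4 = -8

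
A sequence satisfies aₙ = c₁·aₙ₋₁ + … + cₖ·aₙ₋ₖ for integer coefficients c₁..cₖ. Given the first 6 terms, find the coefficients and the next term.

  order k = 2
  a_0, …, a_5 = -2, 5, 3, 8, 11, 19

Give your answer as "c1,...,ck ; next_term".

1,1 ; 30

  a_2 = 1·5 + 1·-2 = 3
  a_3 = 1·3 + 1·5 = 8
  a_4 = 1·8 + 1·3 = 11
  a_5 = 1·11 + 1·8 = 19
  a_6 = 1·19 + 1·11 = 30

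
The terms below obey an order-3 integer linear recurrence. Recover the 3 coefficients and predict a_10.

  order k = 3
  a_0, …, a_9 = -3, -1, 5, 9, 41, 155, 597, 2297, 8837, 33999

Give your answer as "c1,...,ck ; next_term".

  a_3 = 3·5 + 3·-1 + 1·-3 = 9
  a_4 = 3·9 + 3·5 + 1·-1 = 41
  a_5 = 3·41 + 3·9 + 1·5 = 155
  a_6 = 3·155 + 3·41 + 1·9 = 597
  a_7 = 3·597 + 3·155 + 1·41 = 2297
  a_8 = 3·2297 + 3·597 + 1·155 = 8837
  a_9 = 3·8837 + 3·2297 + 1·597 = 33999
  a_10 = 3·33999 + 3·8837 + 1·2297 = 130805

3,3,1 ; 130805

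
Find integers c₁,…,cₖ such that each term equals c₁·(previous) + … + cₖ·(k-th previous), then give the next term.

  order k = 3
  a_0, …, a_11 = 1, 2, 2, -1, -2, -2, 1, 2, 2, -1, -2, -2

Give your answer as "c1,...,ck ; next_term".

  a_3 = 0·2 + 0·2 + -1·1 = -1
  a_4 = 0·-1 + 0·2 + -1·2 = -2
  a_5 = 0·-2 + 0·-1 + -1·2 = -2
  a_6 = 0·-2 + 0·-2 + -1·-1 = 1
  a_7 = 0·1 + 0·-2 + -1·-2 = 2
  a_8 = 0·2 + 0·1 + -1·-2 = 2
  a_9 = 0·2 + 0·2 + -1·1 = -1
  a_10 = 0·-1 + 0·2 + -1·2 = -2
  a_11 = 0·-2 + 0·-1 + -1·2 = -2
  a_12 = 0·-2 + 0·-2 + -1·-1 = 1

0,0,-1 ; 1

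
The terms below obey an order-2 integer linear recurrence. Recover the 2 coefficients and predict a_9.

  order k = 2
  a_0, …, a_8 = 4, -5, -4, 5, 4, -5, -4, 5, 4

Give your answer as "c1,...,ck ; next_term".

  a_2 = 0·-5 + -1·4 = -4
  a_3 = 0·-4 + -1·-5 = 5
  a_4 = 0·5 + -1·-4 = 4
  a_5 = 0·4 + -1·5 = -5
  a_6 = 0·-5 + -1·4 = -4
  a_7 = 0·-4 + -1·-5 = 5
  a_8 = 0·5 + -1·-4 = 4
  a_9 = 0·4 + -1·5 = -5

0,-1 ; -5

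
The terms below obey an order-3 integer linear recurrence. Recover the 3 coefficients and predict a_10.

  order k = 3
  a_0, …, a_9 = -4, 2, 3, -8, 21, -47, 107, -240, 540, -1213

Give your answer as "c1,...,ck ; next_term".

-2,1,1 ; 2726

  a_3 = -2·3 + 1·2 + 1·-4 = -8
  a_4 = -2·-8 + 1·3 + 1·2 = 21
  a_5 = -2·21 + 1·-8 + 1·3 = -47
  a_6 = -2·-47 + 1·21 + 1·-8 = 107
  a_7 = -2·107 + 1·-47 + 1·21 = -240
  a_8 = -2·-240 + 1·107 + 1·-47 = 540
  a_9 = -2·540 + 1·-240 + 1·107 = -1213
  a_10 = -2·-1213 + 1·540 + 1·-240 = 2726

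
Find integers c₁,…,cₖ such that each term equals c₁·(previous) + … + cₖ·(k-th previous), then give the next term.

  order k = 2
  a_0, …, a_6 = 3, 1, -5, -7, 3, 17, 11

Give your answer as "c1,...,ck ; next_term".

  a_2 = 1·1 + -2·3 = -5
  a_3 = 1·-5 + -2·1 = -7
  a_4 = 1·-7 + -2·-5 = 3
  a_5 = 1·3 + -2·-7 = 17
  a_6 = 1·17 + -2·3 = 11
  a_7 = 1·11 + -2·17 = -23

1,-2 ; -23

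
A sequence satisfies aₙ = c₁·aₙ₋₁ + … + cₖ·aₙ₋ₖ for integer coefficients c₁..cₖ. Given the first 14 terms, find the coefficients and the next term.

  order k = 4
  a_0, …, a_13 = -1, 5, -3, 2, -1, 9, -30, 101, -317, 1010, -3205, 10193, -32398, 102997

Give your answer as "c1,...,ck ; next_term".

-3,1,2,2 ; -327413

  a_4 = -3·2 + 1·-3 + 2·5 + 2·-1 = -1
  a_5 = -3·-1 + 1·2 + 2·-3 + 2·5 = 9
  a_6 = -3·9 + 1·-1 + 2·2 + 2·-3 = -30
  a_7 = -3·-30 + 1·9 + 2·-1 + 2·2 = 101
  a_8 = -3·101 + 1·-30 + 2·9 + 2·-1 = -317
  a_9 = -3·-317 + 1·101 + 2·-30 + 2·9 = 1010
  a_10 = -3·1010 + 1·-317 + 2·101 + 2·-30 = -3205
  a_11 = -3·-3205 + 1·1010 + 2·-317 + 2·101 = 10193
  a_12 = -3·10193 + 1·-3205 + 2·1010 + 2·-317 = -32398
  a_13 = -3·-32398 + 1·10193 + 2·-3205 + 2·1010 = 102997
  a_14 = -3·102997 + 1·-32398 + 2·10193 + 2·-3205 = -327413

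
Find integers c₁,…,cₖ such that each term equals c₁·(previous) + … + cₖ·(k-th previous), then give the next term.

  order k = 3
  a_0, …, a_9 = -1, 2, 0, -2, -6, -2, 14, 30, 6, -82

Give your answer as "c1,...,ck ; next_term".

  a_3 = 1·0 + -2·2 + -2·-1 = -2
  a_4 = 1·-2 + -2·0 + -2·2 = -6
  a_5 = 1·-6 + -2·-2 + -2·0 = -2
  a_6 = 1·-2 + -2·-6 + -2·-2 = 14
  a_7 = 1·14 + -2·-2 + -2·-6 = 30
  a_8 = 1·30 + -2·14 + -2·-2 = 6
  a_9 = 1·6 + -2·30 + -2·14 = -82
  a_10 = 1·-82 + -2·6 + -2·30 = -154

1,-2,-2 ; -154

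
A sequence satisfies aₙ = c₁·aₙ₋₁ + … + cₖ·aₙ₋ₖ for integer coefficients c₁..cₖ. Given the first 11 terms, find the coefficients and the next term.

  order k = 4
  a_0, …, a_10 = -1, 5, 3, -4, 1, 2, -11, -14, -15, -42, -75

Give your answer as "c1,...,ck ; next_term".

2,-1,2,-2 ; -110

  a_4 = 2·-4 + -1·3 + 2·5 + -2·-1 = 1
  a_5 = 2·1 + -1·-4 + 2·3 + -2·5 = 2
  a_6 = 2·2 + -1·1 + 2·-4 + -2·3 = -11
  a_7 = 2·-11 + -1·2 + 2·1 + -2·-4 = -14
  a_8 = 2·-14 + -1·-11 + 2·2 + -2·1 = -15
  a_9 = 2·-15 + -1·-14 + 2·-11 + -2·2 = -42
  a_10 = 2·-42 + -1·-15 + 2·-14 + -2·-11 = -75
  a_11 = 2·-75 + -1·-42 + 2·-15 + -2·-14 = -110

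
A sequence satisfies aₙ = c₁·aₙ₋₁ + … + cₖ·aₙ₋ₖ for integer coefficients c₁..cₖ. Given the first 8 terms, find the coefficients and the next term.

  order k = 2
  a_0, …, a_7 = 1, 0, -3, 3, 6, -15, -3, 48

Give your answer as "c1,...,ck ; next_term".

-1,-3 ; -39

  a_2 = -1·0 + -3·1 = -3
  a_3 = -1·-3 + -3·0 = 3
  a_4 = -1·3 + -3·-3 = 6
  a_5 = -1·6 + -3·3 = -15
  a_6 = -1·-15 + -3·6 = -3
  a_7 = -1·-3 + -3·-15 = 48
  a_8 = -1·48 + -3·-3 = -39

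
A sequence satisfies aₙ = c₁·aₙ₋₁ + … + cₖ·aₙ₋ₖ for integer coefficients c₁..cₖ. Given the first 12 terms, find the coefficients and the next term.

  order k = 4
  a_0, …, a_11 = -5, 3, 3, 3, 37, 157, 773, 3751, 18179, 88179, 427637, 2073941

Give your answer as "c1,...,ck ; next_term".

4,4,1,-2 ; 10058133

  a_4 = 4·3 + 4·3 + 1·3 + -2·-5 = 37
  a_5 = 4·37 + 4·3 + 1·3 + -2·3 = 157
  a_6 = 4·157 + 4·37 + 1·3 + -2·3 = 773
  a_7 = 4·773 + 4·157 + 1·37 + -2·3 = 3751
  a_8 = 4·3751 + 4·773 + 1·157 + -2·37 = 18179
  a_9 = 4·18179 + 4·3751 + 1·773 + -2·157 = 88179
  a_10 = 4·88179 + 4·18179 + 1·3751 + -2·773 = 427637
  a_11 = 4·427637 + 4·88179 + 1·18179 + -2·3751 = 2073941
  a_12 = 4·2073941 + 4·427637 + 1·88179 + -2·18179 = 10058133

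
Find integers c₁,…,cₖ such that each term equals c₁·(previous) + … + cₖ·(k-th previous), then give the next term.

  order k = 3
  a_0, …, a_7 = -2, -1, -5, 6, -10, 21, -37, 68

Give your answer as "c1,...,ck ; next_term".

-1,1,-1 ; -126

  a_3 = -1·-5 + 1·-1 + -1·-2 = 6
  a_4 = -1·6 + 1·-5 + -1·-1 = -10
  a_5 = -1·-10 + 1·6 + -1·-5 = 21
  a_6 = -1·21 + 1·-10 + -1·6 = -37
  a_7 = -1·-37 + 1·21 + -1·-10 = 68
  a_8 = -1·68 + 1·-37 + -1·21 = -126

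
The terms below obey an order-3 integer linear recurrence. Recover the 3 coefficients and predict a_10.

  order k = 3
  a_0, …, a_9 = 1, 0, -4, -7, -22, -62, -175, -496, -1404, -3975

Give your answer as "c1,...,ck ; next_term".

  a_3 = 2·-4 + 2·0 + 1·1 = -7
  a_4 = 2·-7 + 2·-4 + 1·0 = -22
  a_5 = 2·-22 + 2·-7 + 1·-4 = -62
  a_6 = 2·-62 + 2·-22 + 1·-7 = -175
  a_7 = 2·-175 + 2·-62 + 1·-22 = -496
  a_8 = 2·-496 + 2·-175 + 1·-62 = -1404
  a_9 = 2·-1404 + 2·-496 + 1·-175 = -3975
  a_10 = 2·-3975 + 2·-1404 + 1·-496 = -11254

2,2,1 ; -11254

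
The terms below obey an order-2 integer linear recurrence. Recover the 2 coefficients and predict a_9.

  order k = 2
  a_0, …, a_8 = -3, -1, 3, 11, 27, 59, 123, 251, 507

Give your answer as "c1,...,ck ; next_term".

3,-2 ; 1019

  a_2 = 3·-1 + -2·-3 = 3
  a_3 = 3·3 + -2·-1 = 11
  a_4 = 3·11 + -2·3 = 27
  a_5 = 3·27 + -2·11 = 59
  a_6 = 3·59 + -2·27 = 123
  a_7 = 3·123 + -2·59 = 251
  a_8 = 3·251 + -2·123 = 507
  a_9 = 3·507 + -2·251 = 1019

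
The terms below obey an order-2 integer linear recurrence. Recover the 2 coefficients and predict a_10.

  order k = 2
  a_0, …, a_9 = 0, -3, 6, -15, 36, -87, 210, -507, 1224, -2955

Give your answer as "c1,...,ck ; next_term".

-2,1 ; 7134

  a_2 = -2·-3 + 1·0 = 6
  a_3 = -2·6 + 1·-3 = -15
  a_4 = -2·-15 + 1·6 = 36
  a_5 = -2·36 + 1·-15 = -87
  a_6 = -2·-87 + 1·36 = 210
  a_7 = -2·210 + 1·-87 = -507
  a_8 = -2·-507 + 1·210 = 1224
  a_9 = -2·1224 + 1·-507 = -2955
  a_10 = -2·-2955 + 1·1224 = 7134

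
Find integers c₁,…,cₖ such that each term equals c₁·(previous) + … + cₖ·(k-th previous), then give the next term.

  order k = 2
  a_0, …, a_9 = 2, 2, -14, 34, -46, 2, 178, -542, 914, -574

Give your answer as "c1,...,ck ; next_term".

  a_2 = -3·2 + -4·2 = -14
  a_3 = -3·-14 + -4·2 = 34
  a_4 = -3·34 + -4·-14 = -46
  a_5 = -3·-46 + -4·34 = 2
  a_6 = -3·2 + -4·-46 = 178
  a_7 = -3·178 + -4·2 = -542
  a_8 = -3·-542 + -4·178 = 914
  a_9 = -3·914 + -4·-542 = -574
  a_10 = -3·-574 + -4·914 = -1934

-3,-4 ; -1934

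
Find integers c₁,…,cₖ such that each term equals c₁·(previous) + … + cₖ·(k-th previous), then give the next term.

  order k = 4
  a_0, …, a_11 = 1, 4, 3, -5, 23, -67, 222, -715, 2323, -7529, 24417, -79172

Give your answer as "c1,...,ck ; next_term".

  a_4 = -3·-5 + 1·3 + 1·4 + 1·1 = 23
  a_5 = -3·23 + 1·-5 + 1·3 + 1·4 = -67
  a_6 = -3·-67 + 1·23 + 1·-5 + 1·3 = 222
  a_7 = -3·222 + 1·-67 + 1·23 + 1·-5 = -715
  a_8 = -3·-715 + 1·222 + 1·-67 + 1·23 = 2323
  a_9 = -3·2323 + 1·-715 + 1·222 + 1·-67 = -7529
  a_10 = -3·-7529 + 1·2323 + 1·-715 + 1·222 = 24417
  a_11 = -3·24417 + 1·-7529 + 1·2323 + 1·-715 = -79172
  a_12 = -3·-79172 + 1·24417 + 1·-7529 + 1·2323 = 256727

-3,1,1,1 ; 256727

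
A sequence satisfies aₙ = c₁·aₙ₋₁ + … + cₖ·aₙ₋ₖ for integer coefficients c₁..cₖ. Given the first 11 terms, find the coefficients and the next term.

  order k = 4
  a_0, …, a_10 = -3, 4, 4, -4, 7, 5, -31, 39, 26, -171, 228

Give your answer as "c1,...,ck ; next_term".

  a_4 = -1·-4 + -2·4 + 2·4 + -1·-3 = 7
  a_5 = -1·7 + -2·-4 + 2·4 + -1·4 = 5
  a_6 = -1·5 + -2·7 + 2·-4 + -1·4 = -31
  a_7 = -1·-31 + -2·5 + 2·7 + -1·-4 = 39
  a_8 = -1·39 + -2·-31 + 2·5 + -1·7 = 26
  a_9 = -1·26 + -2·39 + 2·-31 + -1·5 = -171
  a_10 = -1·-171 + -2·26 + 2·39 + -1·-31 = 228
  a_11 = -1·228 + -2·-171 + 2·26 + -1·39 = 127

-1,-2,2,-1 ; 127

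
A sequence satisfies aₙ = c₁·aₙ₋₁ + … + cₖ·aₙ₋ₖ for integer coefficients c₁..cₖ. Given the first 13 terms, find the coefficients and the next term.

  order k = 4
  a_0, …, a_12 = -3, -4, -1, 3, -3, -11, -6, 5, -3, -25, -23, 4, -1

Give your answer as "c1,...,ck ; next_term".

1,-1,1,1 ; -53

  a_4 = 1·3 + -1·-1 + 1·-4 + 1·-3 = -3
  a_5 = 1·-3 + -1·3 + 1·-1 + 1·-4 = -11
  a_6 = 1·-11 + -1·-3 + 1·3 + 1·-1 = -6
  a_7 = 1·-6 + -1·-11 + 1·-3 + 1·3 = 5
  a_8 = 1·5 + -1·-6 + 1·-11 + 1·-3 = -3
  a_9 = 1·-3 + -1·5 + 1·-6 + 1·-11 = -25
  a_10 = 1·-25 + -1·-3 + 1·5 + 1·-6 = -23
  a_11 = 1·-23 + -1·-25 + 1·-3 + 1·5 = 4
  a_12 = 1·4 + -1·-23 + 1·-25 + 1·-3 = -1
  a_13 = 1·-1 + -1·4 + 1·-23 + 1·-25 = -53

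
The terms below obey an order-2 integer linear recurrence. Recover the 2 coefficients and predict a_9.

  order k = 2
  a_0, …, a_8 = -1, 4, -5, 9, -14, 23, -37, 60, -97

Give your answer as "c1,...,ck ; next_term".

-1,1 ; 157

  a_2 = -1·4 + 1·-1 = -5
  a_3 = -1·-5 + 1·4 = 9
  a_4 = -1·9 + 1·-5 = -14
  a_5 = -1·-14 + 1·9 = 23
  a_6 = -1·23 + 1·-14 = -37
  a_7 = -1·-37 + 1·23 = 60
  a_8 = -1·60 + 1·-37 = -97
  a_9 = -1·-97 + 1·60 = 157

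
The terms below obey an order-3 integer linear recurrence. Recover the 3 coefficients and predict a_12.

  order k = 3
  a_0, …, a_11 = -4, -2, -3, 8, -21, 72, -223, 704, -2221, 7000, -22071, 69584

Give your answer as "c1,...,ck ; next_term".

-2,3,-2 ; -219381

  a_3 = -2·-3 + 3·-2 + -2·-4 = 8
  a_4 = -2·8 + 3·-3 + -2·-2 = -21
  a_5 = -2·-21 + 3·8 + -2·-3 = 72
  a_6 = -2·72 + 3·-21 + -2·8 = -223
  a_7 = -2·-223 + 3·72 + -2·-21 = 704
  a_8 = -2·704 + 3·-223 + -2·72 = -2221
  a_9 = -2·-2221 + 3·704 + -2·-223 = 7000
  a_10 = -2·7000 + 3·-2221 + -2·704 = -22071
  a_11 = -2·-22071 + 3·7000 + -2·-2221 = 69584
  a_12 = -2·69584 + 3·-22071 + -2·7000 = -219381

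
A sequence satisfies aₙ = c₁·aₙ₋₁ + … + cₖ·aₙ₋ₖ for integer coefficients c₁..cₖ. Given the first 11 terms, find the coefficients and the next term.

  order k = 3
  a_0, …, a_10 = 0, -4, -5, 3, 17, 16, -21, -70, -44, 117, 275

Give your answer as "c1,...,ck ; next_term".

1,-2,-1 ; 85

  a_3 = 1·-5 + -2·-4 + -1·0 = 3
  a_4 = 1·3 + -2·-5 + -1·-4 = 17
  a_5 = 1·17 + -2·3 + -1·-5 = 16
  a_6 = 1·16 + -2·17 + -1·3 = -21
  a_7 = 1·-21 + -2·16 + -1·17 = -70
  a_8 = 1·-70 + -2·-21 + -1·16 = -44
  a_9 = 1·-44 + -2·-70 + -1·-21 = 117
  a_10 = 1·117 + -2·-44 + -1·-70 = 275
  a_11 = 1·275 + -2·117 + -1·-44 = 85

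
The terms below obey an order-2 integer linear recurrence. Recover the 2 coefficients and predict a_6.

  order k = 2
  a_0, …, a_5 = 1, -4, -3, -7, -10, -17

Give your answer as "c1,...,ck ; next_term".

  a_2 = 1·-4 + 1·1 = -3
  a_3 = 1·-3 + 1·-4 = -7
  a_4 = 1·-7 + 1·-3 = -10
  a_5 = 1·-10 + 1·-7 = -17
  a_6 = 1·-17 + 1·-10 = -27

1,1 ; -27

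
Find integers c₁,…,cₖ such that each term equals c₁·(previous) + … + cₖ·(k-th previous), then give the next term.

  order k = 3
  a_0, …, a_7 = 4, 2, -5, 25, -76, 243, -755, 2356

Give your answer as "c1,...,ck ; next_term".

  a_3 = -3·-5 + 1·2 + 2·4 = 25
  a_4 = -3·25 + 1·-5 + 2·2 = -76
  a_5 = -3·-76 + 1·25 + 2·-5 = 243
  a_6 = -3·243 + 1·-76 + 2·25 = -755
  a_7 = -3·-755 + 1·243 + 2·-76 = 2356
  a_8 = -3·2356 + 1·-755 + 2·243 = -7337

-3,1,2 ; -7337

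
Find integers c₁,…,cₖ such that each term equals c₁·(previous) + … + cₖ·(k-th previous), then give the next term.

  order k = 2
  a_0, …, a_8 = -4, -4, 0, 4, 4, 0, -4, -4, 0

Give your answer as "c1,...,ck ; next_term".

1,-1 ; 4

  a_2 = 1·-4 + -1·-4 = 0
  a_3 = 1·0 + -1·-4 = 4
  a_4 = 1·4 + -1·0 = 4
  a_5 = 1·4 + -1·4 = 0
  a_6 = 1·0 + -1·4 = -4
  a_7 = 1·-4 + -1·0 = -4
  a_8 = 1·-4 + -1·-4 = 0
  a_9 = 1·0 + -1·-4 = 4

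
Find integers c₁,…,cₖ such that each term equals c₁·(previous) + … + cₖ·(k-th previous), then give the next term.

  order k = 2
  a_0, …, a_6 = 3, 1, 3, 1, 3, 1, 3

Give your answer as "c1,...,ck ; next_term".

0,1 ; 1

  a_2 = 0·1 + 1·3 = 3
  a_3 = 0·3 + 1·1 = 1
  a_4 = 0·1 + 1·3 = 3
  a_5 = 0·3 + 1·1 = 1
  a_6 = 0·1 + 1·3 = 3
  a_7 = 0·3 + 1·1 = 1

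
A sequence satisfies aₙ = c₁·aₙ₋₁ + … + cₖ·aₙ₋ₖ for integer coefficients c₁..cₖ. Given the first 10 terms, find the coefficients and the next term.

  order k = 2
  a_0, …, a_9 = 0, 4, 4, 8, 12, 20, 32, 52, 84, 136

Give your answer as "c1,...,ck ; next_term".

  a_2 = 1·4 + 1·0 = 4
  a_3 = 1·4 + 1·4 = 8
  a_4 = 1·8 + 1·4 = 12
  a_5 = 1·12 + 1·8 = 20
  a_6 = 1·20 + 1·12 = 32
  a_7 = 1·32 + 1·20 = 52
  a_8 = 1·52 + 1·32 = 84
  a_9 = 1·84 + 1·52 = 136
  a_10 = 1·136 + 1·84 = 220

1,1 ; 220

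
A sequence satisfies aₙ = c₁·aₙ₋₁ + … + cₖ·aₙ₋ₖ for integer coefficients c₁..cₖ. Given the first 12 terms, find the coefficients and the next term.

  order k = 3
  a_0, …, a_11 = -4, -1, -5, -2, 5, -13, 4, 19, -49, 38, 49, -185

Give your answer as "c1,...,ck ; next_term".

  a_3 = -1·-5 + -1·-1 + 2·-4 = -2
  a_4 = -1·-2 + -1·-5 + 2·-1 = 5
  a_5 = -1·5 + -1·-2 + 2·-5 = -13
  a_6 = -1·-13 + -1·5 + 2·-2 = 4
  a_7 = -1·4 + -1·-13 + 2·5 = 19
  a_8 = -1·19 + -1·4 + 2·-13 = -49
  a_9 = -1·-49 + -1·19 + 2·4 = 38
  a_10 = -1·38 + -1·-49 + 2·19 = 49
  a_11 = -1·49 + -1·38 + 2·-49 = -185
  a_12 = -1·-185 + -1·49 + 2·38 = 212

-1,-1,2 ; 212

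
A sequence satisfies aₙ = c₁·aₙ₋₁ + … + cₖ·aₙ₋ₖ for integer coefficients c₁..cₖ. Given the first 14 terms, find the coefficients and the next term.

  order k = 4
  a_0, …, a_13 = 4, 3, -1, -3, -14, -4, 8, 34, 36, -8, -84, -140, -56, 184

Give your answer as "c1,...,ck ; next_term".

0,0,-2,-2 ; 448

  a_4 = 0·-3 + 0·-1 + -2·3 + -2·4 = -14
  a_5 = 0·-14 + 0·-3 + -2·-1 + -2·3 = -4
  a_6 = 0·-4 + 0·-14 + -2·-3 + -2·-1 = 8
  a_7 = 0·8 + 0·-4 + -2·-14 + -2·-3 = 34
  a_8 = 0·34 + 0·8 + -2·-4 + -2·-14 = 36
  a_9 = 0·36 + 0·34 + -2·8 + -2·-4 = -8
  a_10 = 0·-8 + 0·36 + -2·34 + -2·8 = -84
  a_11 = 0·-84 + 0·-8 + -2·36 + -2·34 = -140
  a_12 = 0·-140 + 0·-84 + -2·-8 + -2·36 = -56
  a_13 = 0·-56 + 0·-140 + -2·-84 + -2·-8 = 184
  a_14 = 0·184 + 0·-56 + -2·-140 + -2·-84 = 448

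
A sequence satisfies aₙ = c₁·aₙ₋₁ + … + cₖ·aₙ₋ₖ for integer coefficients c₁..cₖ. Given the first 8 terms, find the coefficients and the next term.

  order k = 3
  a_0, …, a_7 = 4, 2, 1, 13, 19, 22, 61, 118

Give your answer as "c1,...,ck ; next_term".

1,0,3 ; 184

  a_3 = 1·1 + 0·2 + 3·4 = 13
  a_4 = 1·13 + 0·1 + 3·2 = 19
  a_5 = 1·19 + 0·13 + 3·1 = 22
  a_6 = 1·22 + 0·19 + 3·13 = 61
  a_7 = 1·61 + 0·22 + 3·19 = 118
  a_8 = 1·118 + 0·61 + 3·22 = 184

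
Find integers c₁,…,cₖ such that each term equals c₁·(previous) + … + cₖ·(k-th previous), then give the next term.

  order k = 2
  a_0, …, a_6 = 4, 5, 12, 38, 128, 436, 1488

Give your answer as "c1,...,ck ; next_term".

  a_2 = 4·5 + -2·4 = 12
  a_3 = 4·12 + -2·5 = 38
  a_4 = 4·38 + -2·12 = 128
  a_5 = 4·128 + -2·38 = 436
  a_6 = 4·436 + -2·128 = 1488
  a_7 = 4·1488 + -2·436 = 5080

4,-2 ; 5080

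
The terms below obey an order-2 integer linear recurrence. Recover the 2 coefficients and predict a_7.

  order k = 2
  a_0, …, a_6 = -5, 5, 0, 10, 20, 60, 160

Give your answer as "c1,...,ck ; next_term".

  a_2 = 2·5 + 2·-5 = 0
  a_3 = 2·0 + 2·5 = 10
  a_4 = 2·10 + 2·0 = 20
  a_5 = 2·20 + 2·10 = 60
  a_6 = 2·60 + 2·20 = 160
  a_7 = 2·160 + 2·60 = 440

2,2 ; 440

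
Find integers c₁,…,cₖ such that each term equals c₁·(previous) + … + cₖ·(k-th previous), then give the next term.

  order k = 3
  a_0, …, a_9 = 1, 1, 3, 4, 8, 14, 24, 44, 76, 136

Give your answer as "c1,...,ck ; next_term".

  a_3 = 0·3 + 2·1 + 2·1 = 4
  a_4 = 0·4 + 2·3 + 2·1 = 8
  a_5 = 0·8 + 2·4 + 2·3 = 14
  a_6 = 0·14 + 2·8 + 2·4 = 24
  a_7 = 0·24 + 2·14 + 2·8 = 44
  a_8 = 0·44 + 2·24 + 2·14 = 76
  a_9 = 0·76 + 2·44 + 2·24 = 136
  a_10 = 0·136 + 2·76 + 2·44 = 240

0,2,2 ; 240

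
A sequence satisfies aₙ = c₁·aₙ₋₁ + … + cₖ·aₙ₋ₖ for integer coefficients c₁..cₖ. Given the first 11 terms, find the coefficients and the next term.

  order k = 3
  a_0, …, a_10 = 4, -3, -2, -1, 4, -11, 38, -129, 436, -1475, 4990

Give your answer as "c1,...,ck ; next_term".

  a_3 = -3·-2 + 1·-3 + -1·4 = -1
  a_4 = -3·-1 + 1·-2 + -1·-3 = 4
  a_5 = -3·4 + 1·-1 + -1·-2 = -11
  a_6 = -3·-11 + 1·4 + -1·-1 = 38
  a_7 = -3·38 + 1·-11 + -1·4 = -129
  a_8 = -3·-129 + 1·38 + -1·-11 = 436
  a_9 = -3·436 + 1·-129 + -1·38 = -1475
  a_10 = -3·-1475 + 1·436 + -1·-129 = 4990
  a_11 = -3·4990 + 1·-1475 + -1·436 = -16881

-3,1,-1 ; -16881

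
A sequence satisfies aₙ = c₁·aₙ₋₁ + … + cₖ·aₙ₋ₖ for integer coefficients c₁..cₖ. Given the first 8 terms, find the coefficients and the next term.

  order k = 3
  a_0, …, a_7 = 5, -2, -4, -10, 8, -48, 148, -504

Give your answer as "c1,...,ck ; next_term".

-2,4,-2 ; 1696

  a_3 = -2·-4 + 4·-2 + -2·5 = -10
  a_4 = -2·-10 + 4·-4 + -2·-2 = 8
  a_5 = -2·8 + 4·-10 + -2·-4 = -48
  a_6 = -2·-48 + 4·8 + -2·-10 = 148
  a_7 = -2·148 + 4·-48 + -2·8 = -504
  a_8 = -2·-504 + 4·148 + -2·-48 = 1696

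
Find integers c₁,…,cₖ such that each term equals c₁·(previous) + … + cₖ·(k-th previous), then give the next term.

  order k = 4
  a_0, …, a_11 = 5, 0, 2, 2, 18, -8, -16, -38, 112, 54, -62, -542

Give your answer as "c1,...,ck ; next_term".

0,-1,-3,4 ; 348

  a_4 = 0·2 + -1·2 + -3·0 + 4·5 = 18
  a_5 = 0·18 + -1·2 + -3·2 + 4·0 = -8
  a_6 = 0·-8 + -1·18 + -3·2 + 4·2 = -16
  a_7 = 0·-16 + -1·-8 + -3·18 + 4·2 = -38
  a_8 = 0·-38 + -1·-16 + -3·-8 + 4·18 = 112
  a_9 = 0·112 + -1·-38 + -3·-16 + 4·-8 = 54
  a_10 = 0·54 + -1·112 + -3·-38 + 4·-16 = -62
  a_11 = 0·-62 + -1·54 + -3·112 + 4·-38 = -542
  a_12 = 0·-542 + -1·-62 + -3·54 + 4·112 = 348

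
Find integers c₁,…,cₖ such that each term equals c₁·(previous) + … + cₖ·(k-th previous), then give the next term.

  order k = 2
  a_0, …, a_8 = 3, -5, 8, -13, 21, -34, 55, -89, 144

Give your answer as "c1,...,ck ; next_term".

  a_2 = -1·-5 + 1·3 = 8
  a_3 = -1·8 + 1·-5 = -13
  a_4 = -1·-13 + 1·8 = 21
  a_5 = -1·21 + 1·-13 = -34
  a_6 = -1·-34 + 1·21 = 55
  a_7 = -1·55 + 1·-34 = -89
  a_8 = -1·-89 + 1·55 = 144
  a_9 = -1·144 + 1·-89 = -233

-1,1 ; -233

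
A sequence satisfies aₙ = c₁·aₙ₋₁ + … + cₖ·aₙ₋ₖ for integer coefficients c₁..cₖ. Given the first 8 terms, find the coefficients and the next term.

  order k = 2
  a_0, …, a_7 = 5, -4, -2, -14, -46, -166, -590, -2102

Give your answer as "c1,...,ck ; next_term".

  a_2 = 3·-4 + 2·5 = -2
  a_3 = 3·-2 + 2·-4 = -14
  a_4 = 3·-14 + 2·-2 = -46
  a_5 = 3·-46 + 2·-14 = -166
  a_6 = 3·-166 + 2·-46 = -590
  a_7 = 3·-590 + 2·-166 = -2102
  a_8 = 3·-2102 + 2·-590 = -7486

3,2 ; -7486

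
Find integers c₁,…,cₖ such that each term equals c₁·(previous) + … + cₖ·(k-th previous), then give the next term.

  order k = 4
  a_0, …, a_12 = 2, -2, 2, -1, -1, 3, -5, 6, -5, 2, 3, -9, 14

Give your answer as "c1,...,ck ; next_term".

  a_4 = -1·-1 + 0·2 + 0·-2 + -1·2 = -1
  a_5 = -1·-1 + 0·-1 + 0·2 + -1·-2 = 3
  a_6 = -1·3 + 0·-1 + 0·-1 + -1·2 = -5
  a_7 = -1·-5 + 0·3 + 0·-1 + -1·-1 = 6
  a_8 = -1·6 + 0·-5 + 0·3 + -1·-1 = -5
  a_9 = -1·-5 + 0·6 + 0·-5 + -1·3 = 2
  a_10 = -1·2 + 0·-5 + 0·6 + -1·-5 = 3
  a_11 = -1·3 + 0·2 + 0·-5 + -1·6 = -9
  a_12 = -1·-9 + 0·3 + 0·2 + -1·-5 = 14
  a_13 = -1·14 + 0·-9 + 0·3 + -1·2 = -16

-1,0,0,-1 ; -16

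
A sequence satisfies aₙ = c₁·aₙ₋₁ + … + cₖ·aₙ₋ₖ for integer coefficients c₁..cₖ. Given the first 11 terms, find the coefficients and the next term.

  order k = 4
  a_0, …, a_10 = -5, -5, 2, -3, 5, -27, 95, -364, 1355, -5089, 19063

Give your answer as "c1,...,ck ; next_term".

  a_4 = -3·-3 + 3·2 + 1·-5 + 1·-5 = 5
  a_5 = -3·5 + 3·-3 + 1·2 + 1·-5 = -27
  a_6 = -3·-27 + 3·5 + 1·-3 + 1·2 = 95
  a_7 = -3·95 + 3·-27 + 1·5 + 1·-3 = -364
  a_8 = -3·-364 + 3·95 + 1·-27 + 1·5 = 1355
  a_9 = -3·1355 + 3·-364 + 1·95 + 1·-27 = -5089
  a_10 = -3·-5089 + 3·1355 + 1·-364 + 1·95 = 19063
  a_11 = -3·19063 + 3·-5089 + 1·1355 + 1·-364 = -71465

-3,3,1,1 ; -71465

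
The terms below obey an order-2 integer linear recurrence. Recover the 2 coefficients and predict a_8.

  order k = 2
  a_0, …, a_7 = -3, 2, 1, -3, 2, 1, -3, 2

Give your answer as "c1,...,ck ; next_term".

-1,-1 ; 1

  a_2 = -1·2 + -1·-3 = 1
  a_3 = -1·1 + -1·2 = -3
  a_4 = -1·-3 + -1·1 = 2
  a_5 = -1·2 + -1·-3 = 1
  a_6 = -1·1 + -1·2 = -3
  a_7 = -1·-3 + -1·1 = 2
  a_8 = -1·2 + -1·-3 = 1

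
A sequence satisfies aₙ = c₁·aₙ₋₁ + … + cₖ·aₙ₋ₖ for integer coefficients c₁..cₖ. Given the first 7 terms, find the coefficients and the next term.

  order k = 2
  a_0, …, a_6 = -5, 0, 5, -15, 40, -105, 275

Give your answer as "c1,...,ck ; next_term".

  a_2 = -3·0 + -1·-5 = 5
  a_3 = -3·5 + -1·0 = -15
  a_4 = -3·-15 + -1·5 = 40
  a_5 = -3·40 + -1·-15 = -105
  a_6 = -3·-105 + -1·40 = 275
  a_7 = -3·275 + -1·-105 = -720

-3,-1 ; -720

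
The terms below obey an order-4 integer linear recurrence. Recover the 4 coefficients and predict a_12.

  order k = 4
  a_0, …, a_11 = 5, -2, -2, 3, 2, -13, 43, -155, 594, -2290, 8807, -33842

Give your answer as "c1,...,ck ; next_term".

-4,-1,-1,2 ; 130039

  a_4 = -4·3 + -1·-2 + -1·-2 + 2·5 = 2
  a_5 = -4·2 + -1·3 + -1·-2 + 2·-2 = -13
  a_6 = -4·-13 + -1·2 + -1·3 + 2·-2 = 43
  a_7 = -4·43 + -1·-13 + -1·2 + 2·3 = -155
  a_8 = -4·-155 + -1·43 + -1·-13 + 2·2 = 594
  a_9 = -4·594 + -1·-155 + -1·43 + 2·-13 = -2290
  a_10 = -4·-2290 + -1·594 + -1·-155 + 2·43 = 8807
  a_11 = -4·8807 + -1·-2290 + -1·594 + 2·-155 = -33842
  a_12 = -4·-33842 + -1·8807 + -1·-2290 + 2·594 = 130039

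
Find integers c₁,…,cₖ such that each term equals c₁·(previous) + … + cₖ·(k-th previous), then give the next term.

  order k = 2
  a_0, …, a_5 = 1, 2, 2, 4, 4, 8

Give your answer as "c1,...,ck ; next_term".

  a_2 = 0·2 + 2·1 = 2
  a_3 = 0·2 + 2·2 = 4
  a_4 = 0·4 + 2·2 = 4
  a_5 = 0·4 + 2·4 = 8
  a_6 = 0·8 + 2·4 = 8

0,2 ; 8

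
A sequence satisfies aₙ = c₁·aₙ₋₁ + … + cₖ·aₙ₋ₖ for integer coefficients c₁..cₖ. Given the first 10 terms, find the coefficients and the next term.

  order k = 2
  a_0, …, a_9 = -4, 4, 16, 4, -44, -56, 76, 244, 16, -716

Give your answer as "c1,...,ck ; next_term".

1,-3 ; -764

  a_2 = 1·4 + -3·-4 = 16
  a_3 = 1·16 + -3·4 = 4
  a_4 = 1·4 + -3·16 = -44
  a_5 = 1·-44 + -3·4 = -56
  a_6 = 1·-56 + -3·-44 = 76
  a_7 = 1·76 + -3·-56 = 244
  a_8 = 1·244 + -3·76 = 16
  a_9 = 1·16 + -3·244 = -716
  a_10 = 1·-716 + -3·16 = -764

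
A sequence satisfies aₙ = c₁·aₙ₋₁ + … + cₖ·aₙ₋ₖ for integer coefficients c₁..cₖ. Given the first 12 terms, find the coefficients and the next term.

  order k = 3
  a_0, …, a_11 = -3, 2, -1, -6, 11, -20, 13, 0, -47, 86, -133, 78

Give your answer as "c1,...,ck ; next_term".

  a_3 = -1·-1 + 1·2 + 3·-3 = -6
  a_4 = -1·-6 + 1·-1 + 3·2 = 11
  a_5 = -1·11 + 1·-6 + 3·-1 = -20
  a_6 = -1·-20 + 1·11 + 3·-6 = 13
  a_7 = -1·13 + 1·-20 + 3·11 = 0
  a_8 = -1·0 + 1·13 + 3·-20 = -47
  a_9 = -1·-47 + 1·0 + 3·13 = 86
  a_10 = -1·86 + 1·-47 + 3·0 = -133
  a_11 = -1·-133 + 1·86 + 3·-47 = 78
  a_12 = -1·78 + 1·-133 + 3·86 = 47

-1,1,3 ; 47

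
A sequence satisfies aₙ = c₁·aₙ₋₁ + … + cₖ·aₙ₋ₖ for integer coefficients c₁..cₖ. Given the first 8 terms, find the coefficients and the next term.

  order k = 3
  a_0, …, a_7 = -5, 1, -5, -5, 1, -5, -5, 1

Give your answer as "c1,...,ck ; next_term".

  a_3 = 0·-5 + 0·1 + 1·-5 = -5
  a_4 = 0·-5 + 0·-5 + 1·1 = 1
  a_5 = 0·1 + 0·-5 + 1·-5 = -5
  a_6 = 0·-5 + 0·1 + 1·-5 = -5
  a_7 = 0·-5 + 0·-5 + 1·1 = 1
  a_8 = 0·1 + 0·-5 + 1·-5 = -5

0,0,1 ; -5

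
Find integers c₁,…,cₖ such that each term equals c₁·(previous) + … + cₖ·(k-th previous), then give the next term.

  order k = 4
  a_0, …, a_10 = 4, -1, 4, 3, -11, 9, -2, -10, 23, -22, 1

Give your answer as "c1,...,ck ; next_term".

-1,-1,0,-1 ; 31

  a_4 = -1·3 + -1·4 + 0·-1 + -1·4 = -11
  a_5 = -1·-11 + -1·3 + 0·4 + -1·-1 = 9
  a_6 = -1·9 + -1·-11 + 0·3 + -1·4 = -2
  a_7 = -1·-2 + -1·9 + 0·-11 + -1·3 = -10
  a_8 = -1·-10 + -1·-2 + 0·9 + -1·-11 = 23
  a_9 = -1·23 + -1·-10 + 0·-2 + -1·9 = -22
  a_10 = -1·-22 + -1·23 + 0·-10 + -1·-2 = 1
  a_11 = -1·1 + -1·-22 + 0·23 + -1·-10 = 31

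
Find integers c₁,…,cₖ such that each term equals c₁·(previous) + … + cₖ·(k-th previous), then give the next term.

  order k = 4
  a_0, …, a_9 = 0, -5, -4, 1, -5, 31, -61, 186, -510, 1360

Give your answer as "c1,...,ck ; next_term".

  a_4 = -2·1 + 2·-4 + -1·-5 + -3·0 = -5
  a_5 = -2·-5 + 2·1 + -1·-4 + -3·-5 = 31
  a_6 = -2·31 + 2·-5 + -1·1 + -3·-4 = -61
  a_7 = -2·-61 + 2·31 + -1·-5 + -3·1 = 186
  a_8 = -2·186 + 2·-61 + -1·31 + -3·-5 = -510
  a_9 = -2·-510 + 2·186 + -1·-61 + -3·31 = 1360
  a_10 = -2·1360 + 2·-510 + -1·186 + -3·-61 = -3743

-2,2,-1,-3 ; -3743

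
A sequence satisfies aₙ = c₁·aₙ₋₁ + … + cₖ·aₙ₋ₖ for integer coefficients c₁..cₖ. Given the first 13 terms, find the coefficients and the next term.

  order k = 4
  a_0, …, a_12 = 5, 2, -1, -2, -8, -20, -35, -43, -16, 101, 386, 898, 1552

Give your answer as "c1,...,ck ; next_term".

  a_4 = 3·-2 + -3·-1 + 0·2 + -1·5 = -8
  a_5 = 3·-8 + -3·-2 + 0·-1 + -1·2 = -20
  a_6 = 3·-20 + -3·-8 + 0·-2 + -1·-1 = -35
  a_7 = 3·-35 + -3·-20 + 0·-8 + -1·-2 = -43
  a_8 = 3·-43 + -3·-35 + 0·-20 + -1·-8 = -16
  a_9 = 3·-16 + -3·-43 + 0·-35 + -1·-20 = 101
  a_10 = 3·101 + -3·-16 + 0·-43 + -1·-35 = 386
  a_11 = 3·386 + -3·101 + 0·-16 + -1·-43 = 898
  a_12 = 3·898 + -3·386 + 0·101 + -1·-16 = 1552
  a_13 = 3·1552 + -3·898 + 0·386 + -1·101 = 1861

3,-3,0,-1 ; 1861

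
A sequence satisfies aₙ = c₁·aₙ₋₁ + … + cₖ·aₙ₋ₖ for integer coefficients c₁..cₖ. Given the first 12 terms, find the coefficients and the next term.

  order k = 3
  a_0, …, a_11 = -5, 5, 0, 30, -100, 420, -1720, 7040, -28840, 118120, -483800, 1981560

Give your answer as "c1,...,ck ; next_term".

-3,4,-2 ; -8116120

  a_3 = -3·0 + 4·5 + -2·-5 = 30
  a_4 = -3·30 + 4·0 + -2·5 = -100
  a_5 = -3·-100 + 4·30 + -2·0 = 420
  a_6 = -3·420 + 4·-100 + -2·30 = -1720
  a_7 = -3·-1720 + 4·420 + -2·-100 = 7040
  a_8 = -3·7040 + 4·-1720 + -2·420 = -28840
  a_9 = -3·-28840 + 4·7040 + -2·-1720 = 118120
  a_10 = -3·118120 + 4·-28840 + -2·7040 = -483800
  a_11 = -3·-483800 + 4·118120 + -2·-28840 = 1981560
  a_12 = -3·1981560 + 4·-483800 + -2·118120 = -8116120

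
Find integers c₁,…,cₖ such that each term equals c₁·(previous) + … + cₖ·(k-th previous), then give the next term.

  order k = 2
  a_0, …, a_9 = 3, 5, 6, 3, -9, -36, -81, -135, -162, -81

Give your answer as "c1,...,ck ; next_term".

3,-3 ; 243

  a_2 = 3·5 + -3·3 = 6
  a_3 = 3·6 + -3·5 = 3
  a_4 = 3·3 + -3·6 = -9
  a_5 = 3·-9 + -3·3 = -36
  a_6 = 3·-36 + -3·-9 = -81
  a_7 = 3·-81 + -3·-36 = -135
  a_8 = 3·-135 + -3·-81 = -162
  a_9 = 3·-162 + -3·-135 = -81
  a_10 = 3·-81 + -3·-162 = 243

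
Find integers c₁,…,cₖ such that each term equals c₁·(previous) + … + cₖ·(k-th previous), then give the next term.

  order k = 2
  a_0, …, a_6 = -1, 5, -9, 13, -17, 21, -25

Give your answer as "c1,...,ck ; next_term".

-2,-1 ; 29

  a_2 = -2·5 + -1·-1 = -9
  a_3 = -2·-9 + -1·5 = 13
  a_4 = -2·13 + -1·-9 = -17
  a_5 = -2·-17 + -1·13 = 21
  a_6 = -2·21 + -1·-17 = -25
  a_7 = -2·-25 + -1·21 = 29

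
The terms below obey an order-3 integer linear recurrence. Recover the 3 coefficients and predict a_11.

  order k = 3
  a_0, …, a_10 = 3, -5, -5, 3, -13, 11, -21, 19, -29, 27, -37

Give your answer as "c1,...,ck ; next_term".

  a_3 = -1·-5 + 1·-5 + 1·3 = 3
  a_4 = -1·3 + 1·-5 + 1·-5 = -13
  a_5 = -1·-13 + 1·3 + 1·-5 = 11
  a_6 = -1·11 + 1·-13 + 1·3 = -21
  a_7 = -1·-21 + 1·11 + 1·-13 = 19
  a_8 = -1·19 + 1·-21 + 1·11 = -29
  a_9 = -1·-29 + 1·19 + 1·-21 = 27
  a_10 = -1·27 + 1·-29 + 1·19 = -37
  a_11 = -1·-37 + 1·27 + 1·-29 = 35

-1,1,1 ; 35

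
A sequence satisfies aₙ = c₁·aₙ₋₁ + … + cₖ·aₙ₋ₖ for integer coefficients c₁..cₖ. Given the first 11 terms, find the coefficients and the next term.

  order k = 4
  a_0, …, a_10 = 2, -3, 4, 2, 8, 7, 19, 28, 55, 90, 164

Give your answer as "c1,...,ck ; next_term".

1,1,0,1 ; 282

  a_4 = 1·2 + 1·4 + 0·-3 + 1·2 = 8
  a_5 = 1·8 + 1·2 + 0·4 + 1·-3 = 7
  a_6 = 1·7 + 1·8 + 0·2 + 1·4 = 19
  a_7 = 1·19 + 1·7 + 0·8 + 1·2 = 28
  a_8 = 1·28 + 1·19 + 0·7 + 1·8 = 55
  a_9 = 1·55 + 1·28 + 0·19 + 1·7 = 90
  a_10 = 1·90 + 1·55 + 0·28 + 1·19 = 164
  a_11 = 1·164 + 1·90 + 0·55 + 1·28 = 282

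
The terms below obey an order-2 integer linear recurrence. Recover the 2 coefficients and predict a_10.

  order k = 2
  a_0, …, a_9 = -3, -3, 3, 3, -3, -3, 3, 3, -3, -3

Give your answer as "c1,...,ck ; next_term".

0,-1 ; 3

  a_2 = 0·-3 + -1·-3 = 3
  a_3 = 0·3 + -1·-3 = 3
  a_4 = 0·3 + -1·3 = -3
  a_5 = 0·-3 + -1·3 = -3
  a_6 = 0·-3 + -1·-3 = 3
  a_7 = 0·3 + -1·-3 = 3
  a_8 = 0·3 + -1·3 = -3
  a_9 = 0·-3 + -1·3 = -3
  a_10 = 0·-3 + -1·-3 = 3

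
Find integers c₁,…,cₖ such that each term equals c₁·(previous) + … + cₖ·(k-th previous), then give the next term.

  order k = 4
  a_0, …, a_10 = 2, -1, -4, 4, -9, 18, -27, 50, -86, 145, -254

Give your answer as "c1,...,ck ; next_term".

  a_4 = -1·4 + 1·-4 + -1·-1 + -1·2 = -9
  a_5 = -1·-9 + 1·4 + -1·-4 + -1·-1 = 18
  a_6 = -1·18 + 1·-9 + -1·4 + -1·-4 = -27
  a_7 = -1·-27 + 1·18 + -1·-9 + -1·4 = 50
  a_8 = -1·50 + 1·-27 + -1·18 + -1·-9 = -86
  a_9 = -1·-86 + 1·50 + -1·-27 + -1·18 = 145
  a_10 = -1·145 + 1·-86 + -1·50 + -1·-27 = -254
  a_11 = -1·-254 + 1·145 + -1·-86 + -1·50 = 435

-1,1,-1,-1 ; 435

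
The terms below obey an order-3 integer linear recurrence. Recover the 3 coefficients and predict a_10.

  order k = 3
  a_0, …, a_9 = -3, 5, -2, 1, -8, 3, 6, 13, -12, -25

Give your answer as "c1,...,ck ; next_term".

  a_3 = 0·-2 + -1·5 + -2·-3 = 1
  a_4 = 0·1 + -1·-2 + -2·5 = -8
  a_5 = 0·-8 + -1·1 + -2·-2 = 3
  a_6 = 0·3 + -1·-8 + -2·1 = 6
  a_7 = 0·6 + -1·3 + -2·-8 = 13
  a_8 = 0·13 + -1·6 + -2·3 = -12
  a_9 = 0·-12 + -1·13 + -2·6 = -25
  a_10 = 0·-25 + -1·-12 + -2·13 = -14

0,-1,-2 ; -14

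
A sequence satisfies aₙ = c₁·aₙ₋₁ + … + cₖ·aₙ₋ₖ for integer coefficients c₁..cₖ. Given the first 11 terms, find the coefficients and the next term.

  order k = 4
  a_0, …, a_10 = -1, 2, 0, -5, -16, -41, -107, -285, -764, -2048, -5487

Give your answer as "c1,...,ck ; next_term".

3,-1,0,1 ; -14698

  a_4 = 3·-5 + -1·0 + 0·2 + 1·-1 = -16
  a_5 = 3·-16 + -1·-5 + 0·0 + 1·2 = -41
  a_6 = 3·-41 + -1·-16 + 0·-5 + 1·0 = -107
  a_7 = 3·-107 + -1·-41 + 0·-16 + 1·-5 = -285
  a_8 = 3·-285 + -1·-107 + 0·-41 + 1·-16 = -764
  a_9 = 3·-764 + -1·-285 + 0·-107 + 1·-41 = -2048
  a_10 = 3·-2048 + -1·-764 + 0·-285 + 1·-107 = -5487
  a_11 = 3·-5487 + -1·-2048 + 0·-764 + 1·-285 = -14698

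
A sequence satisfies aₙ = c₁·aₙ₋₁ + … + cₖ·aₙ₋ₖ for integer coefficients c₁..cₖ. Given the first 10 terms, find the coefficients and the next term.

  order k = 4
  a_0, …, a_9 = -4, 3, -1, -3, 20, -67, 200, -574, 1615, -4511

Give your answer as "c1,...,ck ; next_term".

-3,0,1,-2 ; 12559

  a_4 = -3·-3 + 0·-1 + 1·3 + -2·-4 = 20
  a_5 = -3·20 + 0·-3 + 1·-1 + -2·3 = -67
  a_6 = -3·-67 + 0·20 + 1·-3 + -2·-1 = 200
  a_7 = -3·200 + 0·-67 + 1·20 + -2·-3 = -574
  a_8 = -3·-574 + 0·200 + 1·-67 + -2·20 = 1615
  a_9 = -3·1615 + 0·-574 + 1·200 + -2·-67 = -4511
  a_10 = -3·-4511 + 0·1615 + 1·-574 + -2·200 = 12559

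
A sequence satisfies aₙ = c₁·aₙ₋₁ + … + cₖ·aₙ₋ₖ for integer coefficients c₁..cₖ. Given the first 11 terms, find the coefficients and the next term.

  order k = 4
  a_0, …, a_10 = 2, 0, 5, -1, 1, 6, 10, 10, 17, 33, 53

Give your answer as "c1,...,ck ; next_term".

  a_4 = 1·-1 + 0·5 + 1·0 + 1·2 = 1
  a_5 = 1·1 + 0·-1 + 1·5 + 1·0 = 6
  a_6 = 1·6 + 0·1 + 1·-1 + 1·5 = 10
  a_7 = 1·10 + 0·6 + 1·1 + 1·-1 = 10
  a_8 = 1·10 + 0·10 + 1·6 + 1·1 = 17
  a_9 = 1·17 + 0·10 + 1·10 + 1·6 = 33
  a_10 = 1·33 + 0·17 + 1·10 + 1·10 = 53
  a_11 = 1·53 + 0·33 + 1·17 + 1·10 = 80

1,0,1,1 ; 80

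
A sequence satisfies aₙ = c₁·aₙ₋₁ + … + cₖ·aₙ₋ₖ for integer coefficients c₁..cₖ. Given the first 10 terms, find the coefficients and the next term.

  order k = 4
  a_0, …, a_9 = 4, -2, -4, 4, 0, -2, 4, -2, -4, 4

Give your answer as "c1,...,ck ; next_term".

  a_4 = 0·4 + -1·-4 + 0·-2 + -1·4 = 0
  a_5 = 0·0 + -1·4 + 0·-4 + -1·-2 = -2
  a_6 = 0·-2 + -1·0 + 0·4 + -1·-4 = 4
  a_7 = 0·4 + -1·-2 + 0·0 + -1·4 = -2
  a_8 = 0·-2 + -1·4 + 0·-2 + -1·0 = -4
  a_9 = 0·-4 + -1·-2 + 0·4 + -1·-2 = 4
  a_10 = 0·4 + -1·-4 + 0·-2 + -1·4 = 0

0,-1,0,-1 ; 0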